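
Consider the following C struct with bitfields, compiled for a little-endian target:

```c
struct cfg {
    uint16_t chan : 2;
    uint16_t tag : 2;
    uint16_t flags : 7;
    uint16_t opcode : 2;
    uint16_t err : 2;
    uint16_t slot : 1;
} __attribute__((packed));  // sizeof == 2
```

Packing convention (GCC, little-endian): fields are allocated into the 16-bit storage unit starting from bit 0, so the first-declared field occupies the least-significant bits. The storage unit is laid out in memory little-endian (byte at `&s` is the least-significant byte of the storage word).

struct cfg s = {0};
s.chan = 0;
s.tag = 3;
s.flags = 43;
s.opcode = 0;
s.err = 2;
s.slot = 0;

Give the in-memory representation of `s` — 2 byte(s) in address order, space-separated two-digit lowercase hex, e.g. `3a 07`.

bc 42

chan:2 = 0 → 0x0 << 0 → word 0x0000
tag:2 = 3 → 0x3 << 2 → word 0x000c
flags:7 = 43 → 0x2b << 4 → word 0x02bc
opcode:2 = 0 → 0x0 << 11 → word 0x02bc
err:2 = 2 → 0x2 << 13 → word 0x42bc
slot:1 = 0 → 0x0 << 15 → word 0x42bc
word = 0x42bc → little-endian bytes:
  [0]=0xbc  [1]=0x42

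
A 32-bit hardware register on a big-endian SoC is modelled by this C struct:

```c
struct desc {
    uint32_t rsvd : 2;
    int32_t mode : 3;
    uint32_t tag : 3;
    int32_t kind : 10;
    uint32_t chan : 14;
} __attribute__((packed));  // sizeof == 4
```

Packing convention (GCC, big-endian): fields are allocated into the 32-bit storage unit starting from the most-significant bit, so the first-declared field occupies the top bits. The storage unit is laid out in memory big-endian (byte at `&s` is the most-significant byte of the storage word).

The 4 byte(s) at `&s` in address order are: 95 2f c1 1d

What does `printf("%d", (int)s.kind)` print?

[0]=0x95 [1]=0x2f [2]=0xc1 [3]=0x1d (big-endian) → word 0x952fc11d
rsvd [30+:2] = (word>>30) & 0x3 = 2
mode [27+:3] = (word>>27) & 0x7 = 2
tag [24+:3] = (word>>24) & 0x7 = 5
kind [14+:10] = (word>>14) & 0x3ff = 191  ←
chan [0+:14] = (word>>0) & 0x3fff = 285
kind signed 10b, MSB=0: value = 191

191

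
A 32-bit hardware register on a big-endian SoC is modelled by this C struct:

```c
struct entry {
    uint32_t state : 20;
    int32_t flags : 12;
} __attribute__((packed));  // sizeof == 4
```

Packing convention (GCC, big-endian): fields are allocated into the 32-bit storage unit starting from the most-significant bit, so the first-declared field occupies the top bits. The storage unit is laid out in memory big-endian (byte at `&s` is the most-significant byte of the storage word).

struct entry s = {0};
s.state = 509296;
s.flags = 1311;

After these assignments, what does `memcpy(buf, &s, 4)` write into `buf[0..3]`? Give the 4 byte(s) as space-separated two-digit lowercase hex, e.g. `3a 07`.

[12+:20] state=509296 & 0xfffff = 0x7c570; word=0x7c570000
[0+:12] flags=1311 & 0xfff = 0x51f; word=0x7c57051f
word = 0x7c57051f → big-endian bytes:
  [0]=0x7c  [1]=0x57  [2]=0x05  [3]=0x1f

7c 57 05 1f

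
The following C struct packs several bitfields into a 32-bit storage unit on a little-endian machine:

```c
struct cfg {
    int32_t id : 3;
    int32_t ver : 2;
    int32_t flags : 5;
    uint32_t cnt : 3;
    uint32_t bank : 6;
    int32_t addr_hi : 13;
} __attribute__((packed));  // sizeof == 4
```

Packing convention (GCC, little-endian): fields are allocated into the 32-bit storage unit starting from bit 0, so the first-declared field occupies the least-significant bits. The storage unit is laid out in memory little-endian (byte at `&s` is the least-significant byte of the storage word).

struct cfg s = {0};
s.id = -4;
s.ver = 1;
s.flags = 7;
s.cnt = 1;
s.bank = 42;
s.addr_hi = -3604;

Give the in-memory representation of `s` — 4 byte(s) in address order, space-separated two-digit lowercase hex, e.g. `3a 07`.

[0+:3] id=-4 & 0x7 = 0x4; word=0x00000004
[3+:2] ver=1 & 0x3 = 0x1; word=0x0000000c
[5+:5] flags=7 & 0x1f = 0x7; word=0x000000ec
[10+:3] cnt=1 & 0x7 = 0x1; word=0x000004ec
[13+:6] bank=42 & 0x3f = 0x2a; word=0x000544ec
[19+:13] addr_hi=-3604 & 0x1fff = 0x11ec; word=0x8f6544ec
word = 0x8f6544ec → little-endian bytes:
  [0]=0xec  [1]=0x44  [2]=0x65  [3]=0x8f

ec 44 65 8f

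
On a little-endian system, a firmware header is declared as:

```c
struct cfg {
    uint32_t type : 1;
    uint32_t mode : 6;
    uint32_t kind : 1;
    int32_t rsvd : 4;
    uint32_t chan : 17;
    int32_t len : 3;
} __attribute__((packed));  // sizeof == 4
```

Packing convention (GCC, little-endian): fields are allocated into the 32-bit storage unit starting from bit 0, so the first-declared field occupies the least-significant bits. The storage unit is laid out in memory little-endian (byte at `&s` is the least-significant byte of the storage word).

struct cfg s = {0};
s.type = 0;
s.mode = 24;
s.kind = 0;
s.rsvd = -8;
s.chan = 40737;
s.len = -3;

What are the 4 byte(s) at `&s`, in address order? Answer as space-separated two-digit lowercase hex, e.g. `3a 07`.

30 18 f2 a9

type (1b) val=0 bits=0x0 at bit 0: 0x00000000
mode (6b) val=24 bits=0x18 at bit 1: 0x00000030
kind (1b) val=0 bits=0x0 at bit 7: 0x00000030
rsvd (4b) val=-8 bits=0x8 at bit 8: 0x00000830
chan (17b) val=40737 bits=0x9f21 at bit 12: 0x09f21830
len (3b) val=-3 bits=0x5 at bit 29: 0xa9f21830
word = 0xa9f21830 → little-endian bytes:
  [0]=0x30  [1]=0x18  [2]=0xf2  [3]=0xa9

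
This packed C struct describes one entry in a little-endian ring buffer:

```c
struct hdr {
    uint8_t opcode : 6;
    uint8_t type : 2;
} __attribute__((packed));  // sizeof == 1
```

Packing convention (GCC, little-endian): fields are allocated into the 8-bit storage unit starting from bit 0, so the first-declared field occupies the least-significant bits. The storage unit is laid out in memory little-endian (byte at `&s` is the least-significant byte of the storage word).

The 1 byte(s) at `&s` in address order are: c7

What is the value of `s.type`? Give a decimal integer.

3

[0]=0xc7 (little-endian) → word 0xc7
opcode:6 @ bit 0 → (0xc7>>0)&0x3f = 0x7
type:2 @ bit 6 → (0xc7>>6)&0x3 = 0x3  ←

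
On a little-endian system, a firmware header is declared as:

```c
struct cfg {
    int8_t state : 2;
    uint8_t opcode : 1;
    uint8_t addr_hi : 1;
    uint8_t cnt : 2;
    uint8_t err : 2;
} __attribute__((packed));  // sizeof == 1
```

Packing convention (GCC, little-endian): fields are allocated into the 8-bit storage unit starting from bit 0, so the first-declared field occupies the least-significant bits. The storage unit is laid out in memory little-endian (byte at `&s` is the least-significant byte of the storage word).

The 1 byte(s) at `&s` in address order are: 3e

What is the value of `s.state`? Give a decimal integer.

[0]=0x3e (little-endian) → word 0x3e
state:2 @ bit 0 → (0x3e>>0)&0x3 = 0x2  ←
opcode:1 @ bit 2 → (0x3e>>2)&0x1 = 0x1
addr_hi:1 @ bit 3 → (0x3e>>3)&0x1 = 0x1
cnt:2 @ bit 4 → (0x3e>>4)&0x3 = 0x3
err:2 @ bit 6 → (0x3e>>6)&0x3 = 0x0
state signed 2b, MSB=1: 2 - 4 = -2

-2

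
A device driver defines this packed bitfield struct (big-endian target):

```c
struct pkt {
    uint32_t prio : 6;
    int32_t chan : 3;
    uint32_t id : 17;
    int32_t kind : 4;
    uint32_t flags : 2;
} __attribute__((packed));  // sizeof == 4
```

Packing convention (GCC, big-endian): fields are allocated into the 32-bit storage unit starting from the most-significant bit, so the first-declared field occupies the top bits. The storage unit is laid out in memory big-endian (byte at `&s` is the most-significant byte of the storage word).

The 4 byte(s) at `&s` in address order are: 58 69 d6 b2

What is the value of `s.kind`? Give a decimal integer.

[0]=0x58 [1]=0x69 [2]=0xd6 [3]=0xb2 (big-endian) → word 0x5869d6b2
prio [26+:6] = (word>>26) & 0x3f = 22
chan [23+:3] = (word>>23) & 0x7 = 0
id [6+:17] = (word>>6) & 0x1ffff = 108378
kind [2+:4] = (word>>2) & 0xf = 12  ←
flags [0+:2] = (word>>0) & 0x3 = 2
kind signed 4b, MSB=1: 12 - 16 = -4

-4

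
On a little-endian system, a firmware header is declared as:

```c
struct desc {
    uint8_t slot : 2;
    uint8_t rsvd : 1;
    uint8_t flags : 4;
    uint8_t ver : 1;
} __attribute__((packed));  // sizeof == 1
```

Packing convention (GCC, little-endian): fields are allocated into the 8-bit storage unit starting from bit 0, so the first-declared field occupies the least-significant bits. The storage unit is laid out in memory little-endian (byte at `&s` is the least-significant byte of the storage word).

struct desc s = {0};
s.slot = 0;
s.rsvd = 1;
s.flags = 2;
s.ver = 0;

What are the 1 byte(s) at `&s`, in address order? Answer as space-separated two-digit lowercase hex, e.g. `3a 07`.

14

[0+:2] slot=0 & 0x3 = 0x0; word=0x00
[2+:1] rsvd=1 & 0x1 = 0x1; word=0x04
[3+:4] flags=2 & 0xf = 0x2; word=0x14
[7+:1] ver=0 & 0x1 = 0x0; word=0x14
word = 0x14 → little-endian bytes:
  [0]=0x14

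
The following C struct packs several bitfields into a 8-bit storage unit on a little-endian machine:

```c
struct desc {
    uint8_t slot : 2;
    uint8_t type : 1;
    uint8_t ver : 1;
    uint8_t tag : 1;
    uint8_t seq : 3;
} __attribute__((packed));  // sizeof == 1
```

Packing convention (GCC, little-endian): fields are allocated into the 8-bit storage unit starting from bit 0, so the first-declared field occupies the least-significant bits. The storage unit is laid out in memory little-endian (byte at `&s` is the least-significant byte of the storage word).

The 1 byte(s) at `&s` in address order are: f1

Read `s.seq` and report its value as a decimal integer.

7

[0]=0xf1 (little-endian) → word 0xf1
slot:2 @ bit 0 → (0xf1>>0)&0x3 = 0x1
type:1 @ bit 2 → (0xf1>>2)&0x1 = 0x0
ver:1 @ bit 3 → (0xf1>>3)&0x1 = 0x0
tag:1 @ bit 4 → (0xf1>>4)&0x1 = 0x1
seq:3 @ bit 5 → (0xf1>>5)&0x7 = 0x7  ←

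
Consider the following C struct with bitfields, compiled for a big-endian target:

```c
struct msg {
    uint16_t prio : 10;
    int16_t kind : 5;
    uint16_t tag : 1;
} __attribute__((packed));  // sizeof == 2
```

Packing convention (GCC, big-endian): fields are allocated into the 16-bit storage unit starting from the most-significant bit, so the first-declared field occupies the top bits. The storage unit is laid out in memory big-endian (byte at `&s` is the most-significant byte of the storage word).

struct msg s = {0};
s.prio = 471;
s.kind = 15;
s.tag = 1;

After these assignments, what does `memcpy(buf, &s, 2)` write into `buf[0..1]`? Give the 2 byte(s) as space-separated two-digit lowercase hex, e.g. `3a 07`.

75 df

prio:10 = 471 → 0x1d7 << 6 → word 0x75c0
kind:5 = 15 → 0xf << 1 → word 0x75de
tag:1 = 1 → 0x1 << 0 → word 0x75df
word = 0x75df → big-endian bytes:
  [0]=0x75  [1]=0xdf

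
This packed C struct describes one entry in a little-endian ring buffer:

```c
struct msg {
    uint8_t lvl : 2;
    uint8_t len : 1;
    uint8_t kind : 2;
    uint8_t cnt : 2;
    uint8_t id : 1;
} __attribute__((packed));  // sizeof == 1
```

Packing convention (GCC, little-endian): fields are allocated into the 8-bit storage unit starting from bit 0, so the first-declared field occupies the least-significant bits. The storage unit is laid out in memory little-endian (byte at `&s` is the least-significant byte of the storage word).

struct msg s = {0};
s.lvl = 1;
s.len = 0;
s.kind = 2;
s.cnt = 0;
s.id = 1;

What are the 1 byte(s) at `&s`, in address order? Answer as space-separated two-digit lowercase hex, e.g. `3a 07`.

[0+:2] lvl=1 & 0x3 = 0x1; word=0x01
[2+:1] len=0 & 0x1 = 0x0; word=0x01
[3+:2] kind=2 & 0x3 = 0x2; word=0x11
[5+:2] cnt=0 & 0x3 = 0x0; word=0x11
[7+:1] id=1 & 0x1 = 0x1; word=0x91
word = 0x91 → little-endian bytes:
  [0]=0x91

91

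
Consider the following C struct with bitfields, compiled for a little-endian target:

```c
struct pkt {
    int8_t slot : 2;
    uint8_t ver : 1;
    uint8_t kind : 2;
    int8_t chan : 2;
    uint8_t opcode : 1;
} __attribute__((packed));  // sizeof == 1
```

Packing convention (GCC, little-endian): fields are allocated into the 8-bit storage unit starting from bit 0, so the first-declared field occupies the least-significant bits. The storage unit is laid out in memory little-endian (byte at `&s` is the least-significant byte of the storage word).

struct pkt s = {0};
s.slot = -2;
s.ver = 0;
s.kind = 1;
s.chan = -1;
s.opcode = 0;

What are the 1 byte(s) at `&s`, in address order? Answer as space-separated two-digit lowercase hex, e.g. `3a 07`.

6a

slot:2 = -2 → 0x2 << 0 → word 0x02
ver:1 = 0 → 0x0 << 2 → word 0x02
kind:2 = 1 → 0x1 << 3 → word 0x0a
chan:2 = -1 → 0x3 << 5 → word 0x6a
opcode:1 = 0 → 0x0 << 7 → word 0x6a
word = 0x6a → little-endian bytes:
  [0]=0x6a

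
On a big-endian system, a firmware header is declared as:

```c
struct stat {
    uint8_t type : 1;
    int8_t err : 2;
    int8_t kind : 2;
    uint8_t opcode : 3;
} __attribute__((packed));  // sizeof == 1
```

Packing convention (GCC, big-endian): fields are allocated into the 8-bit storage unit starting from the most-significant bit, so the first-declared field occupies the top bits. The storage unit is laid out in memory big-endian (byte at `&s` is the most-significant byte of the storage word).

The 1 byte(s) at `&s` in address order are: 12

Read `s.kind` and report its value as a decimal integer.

[0]=0x12 (big-endian) → word 0x12
type [7+:1] = (word>>7) & 0x1 = 0
err [5+:2] = (word>>5) & 0x3 = 0
kind [3+:2] = (word>>3) & 0x3 = 2  ←
opcode [0+:3] = (word>>0) & 0x7 = 2
kind signed 2b, MSB=1: 2 - 4 = -2

-2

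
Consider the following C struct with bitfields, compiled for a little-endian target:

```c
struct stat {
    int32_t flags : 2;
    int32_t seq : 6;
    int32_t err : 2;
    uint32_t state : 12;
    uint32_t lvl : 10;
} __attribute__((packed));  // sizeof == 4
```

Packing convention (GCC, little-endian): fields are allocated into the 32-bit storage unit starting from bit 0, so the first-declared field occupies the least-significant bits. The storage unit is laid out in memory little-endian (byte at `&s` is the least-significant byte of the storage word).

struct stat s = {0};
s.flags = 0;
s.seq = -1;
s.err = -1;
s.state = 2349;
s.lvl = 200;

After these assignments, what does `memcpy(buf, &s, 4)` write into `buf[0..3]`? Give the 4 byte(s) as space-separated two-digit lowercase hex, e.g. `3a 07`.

[0+:2] flags=0 & 0x3 = 0x0; word=0x00000000
[2+:6] seq=-1 & 0x3f = 0x3f; word=0x000000fc
[8+:2] err=-1 & 0x3 = 0x3; word=0x000003fc
[10+:12] state=2349 & 0xfff = 0x92d; word=0x0024b7fc
[22+:10] lvl=200 & 0x3ff = 0xc8; word=0x3224b7fc
word = 0x3224b7fc → little-endian bytes:
  [0]=0xfc  [1]=0xb7  [2]=0x24  [3]=0x32

fc b7 24 32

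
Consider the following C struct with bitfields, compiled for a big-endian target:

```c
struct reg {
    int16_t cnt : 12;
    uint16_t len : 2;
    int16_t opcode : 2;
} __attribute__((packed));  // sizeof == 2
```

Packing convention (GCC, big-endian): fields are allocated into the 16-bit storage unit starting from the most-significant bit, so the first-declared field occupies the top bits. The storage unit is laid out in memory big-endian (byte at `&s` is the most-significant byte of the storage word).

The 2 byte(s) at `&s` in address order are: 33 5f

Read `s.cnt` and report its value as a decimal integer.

821

[0]=0x33 [1]=0x5f (big-endian) → word 0x335f
cnt [4+:12] = (word>>4) & 0xfff = 821  ←
len [2+:2] = (word>>2) & 0x3 = 3
opcode [0+:2] = (word>>0) & 0x3 = 3
cnt signed 12b, MSB=0: value = 821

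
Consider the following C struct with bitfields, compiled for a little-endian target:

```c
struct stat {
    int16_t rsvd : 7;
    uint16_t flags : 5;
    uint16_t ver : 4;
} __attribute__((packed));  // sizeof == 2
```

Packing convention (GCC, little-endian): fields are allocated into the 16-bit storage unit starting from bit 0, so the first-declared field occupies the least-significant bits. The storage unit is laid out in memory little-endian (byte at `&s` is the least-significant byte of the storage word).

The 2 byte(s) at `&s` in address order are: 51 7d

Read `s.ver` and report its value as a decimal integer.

[0]=0x51 [1]=0x7d (little-endian) → word 0x7d51
rsvd [0+:7] = (word>>0) & 0x7f = 81
flags [7+:5] = (word>>7) & 0x1f = 26
ver [12+:4] = (word>>12) & 0xf = 7  ←

7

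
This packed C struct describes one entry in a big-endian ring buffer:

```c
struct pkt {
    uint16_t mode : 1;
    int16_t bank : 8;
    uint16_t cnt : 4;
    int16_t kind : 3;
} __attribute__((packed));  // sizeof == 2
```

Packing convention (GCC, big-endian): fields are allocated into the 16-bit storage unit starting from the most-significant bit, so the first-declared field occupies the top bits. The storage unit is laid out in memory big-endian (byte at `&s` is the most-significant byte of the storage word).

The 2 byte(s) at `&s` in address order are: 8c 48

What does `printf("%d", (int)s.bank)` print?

[0]=0x8c [1]=0x48 (big-endian) → word 0x8c48
mode [15+:1] = (word>>15) & 0x1 = 1
bank [7+:8] = (word>>7) & 0xff = 24  ←
cnt [3+:4] = (word>>3) & 0xf = 9
kind [0+:3] = (word>>0) & 0x7 = 0
bank signed 8b, MSB=0: value = 24

24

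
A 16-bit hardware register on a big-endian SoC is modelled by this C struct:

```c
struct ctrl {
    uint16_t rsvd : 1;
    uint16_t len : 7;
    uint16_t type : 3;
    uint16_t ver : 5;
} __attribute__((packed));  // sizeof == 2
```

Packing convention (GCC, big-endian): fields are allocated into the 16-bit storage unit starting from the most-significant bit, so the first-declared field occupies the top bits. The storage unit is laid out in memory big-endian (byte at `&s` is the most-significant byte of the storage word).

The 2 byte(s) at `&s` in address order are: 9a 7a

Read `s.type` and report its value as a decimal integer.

[0]=0x9a [1]=0x7a (big-endian) → word 0x9a7a
rsvd:1 @ bit 15 → (0x9a7a>>15)&0x1 = 0x1
len:7 @ bit 8 → (0x9a7a>>8)&0x7f = 0x1a
type:3 @ bit 5 → (0x9a7a>>5)&0x7 = 0x3  ←
ver:5 @ bit 0 → (0x9a7a>>0)&0x1f = 0x1a

3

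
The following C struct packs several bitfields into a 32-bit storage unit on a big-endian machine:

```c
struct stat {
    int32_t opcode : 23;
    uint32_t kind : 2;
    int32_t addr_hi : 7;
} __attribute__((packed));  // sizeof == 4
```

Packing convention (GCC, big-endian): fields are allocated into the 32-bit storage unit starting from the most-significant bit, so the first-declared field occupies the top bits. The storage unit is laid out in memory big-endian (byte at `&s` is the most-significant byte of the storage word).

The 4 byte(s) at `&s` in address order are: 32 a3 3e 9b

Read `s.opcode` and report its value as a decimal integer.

1659295

[0]=0x32 [1]=0xa3 [2]=0x3e [3]=0x9b (big-endian) → word 0x32a33e9b
opcode:23 @ bit 9 → (0x32a33e9b>>9)&0x7fffff = 0x19519f  ←
kind:2 @ bit 7 → (0x32a33e9b>>7)&0x3 = 0x1
addr_hi:7 @ bit 0 → (0x32a33e9b>>0)&0x7f = 0x1b
opcode signed 23b, MSB=0: value = 1659295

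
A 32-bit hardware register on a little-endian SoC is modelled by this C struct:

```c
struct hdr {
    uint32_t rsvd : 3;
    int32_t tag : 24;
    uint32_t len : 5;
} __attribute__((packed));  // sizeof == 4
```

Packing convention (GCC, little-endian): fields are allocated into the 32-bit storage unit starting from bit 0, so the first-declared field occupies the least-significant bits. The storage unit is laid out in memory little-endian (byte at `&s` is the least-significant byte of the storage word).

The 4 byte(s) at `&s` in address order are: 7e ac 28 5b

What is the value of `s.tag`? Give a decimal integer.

[0]=0x7e [1]=0xac [2]=0x28 [3]=0x5b (little-endian) → word 0x5b28ac7e
rsvd:3 @ bit 0 → (0x5b28ac7e>>0)&0x7 = 0x6
tag:24 @ bit 3 → (0x5b28ac7e>>3)&0xffffff = 0x65158f  ←
len:5 @ bit 27 → (0x5b28ac7e>>27)&0x1f = 0xb
tag signed 24b, MSB=0: value = 6624655

6624655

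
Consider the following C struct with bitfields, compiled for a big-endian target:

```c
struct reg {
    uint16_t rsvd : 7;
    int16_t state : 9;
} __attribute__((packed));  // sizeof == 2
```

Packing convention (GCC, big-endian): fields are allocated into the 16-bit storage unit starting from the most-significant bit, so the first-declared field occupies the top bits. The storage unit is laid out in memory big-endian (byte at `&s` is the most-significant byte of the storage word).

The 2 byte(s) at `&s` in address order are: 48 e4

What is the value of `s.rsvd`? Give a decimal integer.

[0]=0x48 [1]=0xe4 (big-endian) → word 0x48e4
rsvd:7 @ bit 9 → (0x48e4>>9)&0x7f = 0x24  ←
state:9 @ bit 0 → (0x48e4>>0)&0x1ff = 0xe4

36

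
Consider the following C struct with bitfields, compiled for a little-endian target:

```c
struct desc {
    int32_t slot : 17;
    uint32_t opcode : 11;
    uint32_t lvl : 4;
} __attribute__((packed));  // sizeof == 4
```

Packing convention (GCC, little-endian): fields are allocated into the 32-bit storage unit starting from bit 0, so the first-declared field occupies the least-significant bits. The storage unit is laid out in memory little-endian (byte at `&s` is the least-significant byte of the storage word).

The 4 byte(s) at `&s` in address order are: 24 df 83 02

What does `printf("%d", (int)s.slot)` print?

[0]=0x24 [1]=0xdf [2]=0x83 [3]=0x02 (little-endian) → word 0x0283df24
slot:17 @ bit 0 → (0x0283df24>>0)&0x1ffff = 0x1df24  ←
opcode:11 @ bit 17 → (0x0283df24>>17)&0x7ff = 0x141
lvl:4 @ bit 28 → (0x0283df24>>28)&0xf = 0x0
slot signed 17b, MSB=1: 122660 - 131072 = -8412

-8412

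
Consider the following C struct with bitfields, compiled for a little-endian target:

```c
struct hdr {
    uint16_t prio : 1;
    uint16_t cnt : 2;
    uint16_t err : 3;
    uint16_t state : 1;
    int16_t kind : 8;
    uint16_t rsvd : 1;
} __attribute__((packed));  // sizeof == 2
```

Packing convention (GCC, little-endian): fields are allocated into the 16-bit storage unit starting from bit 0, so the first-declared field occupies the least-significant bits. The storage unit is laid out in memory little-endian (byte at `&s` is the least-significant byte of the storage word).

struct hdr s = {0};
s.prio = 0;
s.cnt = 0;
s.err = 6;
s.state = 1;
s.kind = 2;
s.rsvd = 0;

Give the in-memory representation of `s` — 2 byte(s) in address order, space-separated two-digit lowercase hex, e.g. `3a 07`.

70 01

prio:1 = 0 → 0x0 << 0 → word 0x0000
cnt:2 = 0 → 0x0 << 1 → word 0x0000
err:3 = 6 → 0x6 << 3 → word 0x0030
state:1 = 1 → 0x1 << 6 → word 0x0070
kind:8 = 2 → 0x2 << 7 → word 0x0170
rsvd:1 = 0 → 0x0 << 15 → word 0x0170
word = 0x0170 → little-endian bytes:
  [0]=0x70  [1]=0x01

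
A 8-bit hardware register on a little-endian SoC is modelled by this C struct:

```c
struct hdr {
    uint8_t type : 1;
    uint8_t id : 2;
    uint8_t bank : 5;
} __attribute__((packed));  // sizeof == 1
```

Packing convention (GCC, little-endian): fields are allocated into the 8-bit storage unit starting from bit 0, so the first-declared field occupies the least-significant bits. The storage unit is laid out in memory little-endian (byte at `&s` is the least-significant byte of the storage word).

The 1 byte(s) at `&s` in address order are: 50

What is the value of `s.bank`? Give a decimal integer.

10

[0]=0x50 (little-endian) → word 0x50
type:1 @ bit 0 → (0x50>>0)&0x1 = 0x0
id:2 @ bit 1 → (0x50>>1)&0x3 = 0x0
bank:5 @ bit 3 → (0x50>>3)&0x1f = 0xa  ←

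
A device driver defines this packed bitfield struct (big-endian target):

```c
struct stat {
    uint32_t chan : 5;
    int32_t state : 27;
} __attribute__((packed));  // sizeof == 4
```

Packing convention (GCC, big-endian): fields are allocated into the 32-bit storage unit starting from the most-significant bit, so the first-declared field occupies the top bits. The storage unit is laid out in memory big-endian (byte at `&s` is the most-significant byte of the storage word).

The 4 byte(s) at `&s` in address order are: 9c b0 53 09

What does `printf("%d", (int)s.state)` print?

[0]=0x9c [1]=0xb0 [2]=0x53 [3]=0x09 (big-endian) → word 0x9cb05309
chan [27+:5] = (word>>27) & 0x1f = 19
state [0+:27] = (word>>0) & 0x7ffffff = 78664457  ←
state signed 27b, MSB=1: 78664457 - 134217728 = -55553271

-55553271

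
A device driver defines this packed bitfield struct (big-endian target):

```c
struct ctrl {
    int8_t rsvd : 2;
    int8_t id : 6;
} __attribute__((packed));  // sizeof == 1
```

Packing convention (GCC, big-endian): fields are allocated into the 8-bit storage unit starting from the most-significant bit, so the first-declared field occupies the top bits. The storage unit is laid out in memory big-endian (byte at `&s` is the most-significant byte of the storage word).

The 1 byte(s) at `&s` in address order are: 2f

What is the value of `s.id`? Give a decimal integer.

[0]=0x2f (big-endian) → word 0x2f
rsvd [6+:2] = (word>>6) & 0x3 = 0
id [0+:6] = (word>>0) & 0x3f = 47  ←
id signed 6b, MSB=1: 47 - 64 = -17

-17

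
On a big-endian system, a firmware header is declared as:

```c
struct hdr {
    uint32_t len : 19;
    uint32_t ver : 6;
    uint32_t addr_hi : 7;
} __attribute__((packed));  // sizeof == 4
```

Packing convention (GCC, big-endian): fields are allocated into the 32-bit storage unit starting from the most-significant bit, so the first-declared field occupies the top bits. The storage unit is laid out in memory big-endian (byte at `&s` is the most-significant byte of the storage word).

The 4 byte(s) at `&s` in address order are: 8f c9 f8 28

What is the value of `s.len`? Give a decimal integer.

294479

[0]=0x8f [1]=0xc9 [2]=0xf8 [3]=0x28 (big-endian) → word 0x8fc9f828
len [13+:19] = (word>>13) & 0x7ffff = 294479  ←
ver [7+:6] = (word>>7) & 0x3f = 48
addr_hi [0+:7] = (word>>0) & 0x7f = 40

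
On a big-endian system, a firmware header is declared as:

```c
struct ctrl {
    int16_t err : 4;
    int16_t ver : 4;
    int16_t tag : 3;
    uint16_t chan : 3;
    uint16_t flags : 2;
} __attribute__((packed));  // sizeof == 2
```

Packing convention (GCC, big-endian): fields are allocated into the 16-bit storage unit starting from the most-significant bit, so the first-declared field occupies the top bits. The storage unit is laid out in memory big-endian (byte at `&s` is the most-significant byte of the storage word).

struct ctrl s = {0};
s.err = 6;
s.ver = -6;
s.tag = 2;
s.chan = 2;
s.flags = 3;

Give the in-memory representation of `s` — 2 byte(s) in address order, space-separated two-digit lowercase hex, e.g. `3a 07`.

6a 4b

[12+:4] err=6 & 0xf = 0x6; word=0x6000
[8+:4] ver=-6 & 0xf = 0xa; word=0x6a00
[5+:3] tag=2 & 0x7 = 0x2; word=0x6a40
[2+:3] chan=2 & 0x7 = 0x2; word=0x6a48
[0+:2] flags=3 & 0x3 = 0x3; word=0x6a4b
word = 0x6a4b → big-endian bytes:
  [0]=0x6a  [1]=0x4b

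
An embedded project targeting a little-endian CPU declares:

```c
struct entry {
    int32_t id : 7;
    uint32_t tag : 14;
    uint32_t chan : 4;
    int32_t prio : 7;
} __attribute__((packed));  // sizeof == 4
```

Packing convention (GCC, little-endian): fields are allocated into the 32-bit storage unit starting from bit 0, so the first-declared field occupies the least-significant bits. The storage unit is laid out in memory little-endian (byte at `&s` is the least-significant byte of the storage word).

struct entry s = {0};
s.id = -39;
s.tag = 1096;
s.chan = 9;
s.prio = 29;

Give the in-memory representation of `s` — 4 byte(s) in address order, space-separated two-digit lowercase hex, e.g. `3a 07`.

59 24 22 3b

[0+:7] id=-39 & 0x7f = 0x59; word=0x00000059
[7+:14] tag=1096 & 0x3fff = 0x448; word=0x00022459
[21+:4] chan=9 & 0xf = 0x9; word=0x01222459
[25+:7] prio=29 & 0x7f = 0x1d; word=0x3b222459
word = 0x3b222459 → little-endian bytes:
  [0]=0x59  [1]=0x24  [2]=0x22  [3]=0x3b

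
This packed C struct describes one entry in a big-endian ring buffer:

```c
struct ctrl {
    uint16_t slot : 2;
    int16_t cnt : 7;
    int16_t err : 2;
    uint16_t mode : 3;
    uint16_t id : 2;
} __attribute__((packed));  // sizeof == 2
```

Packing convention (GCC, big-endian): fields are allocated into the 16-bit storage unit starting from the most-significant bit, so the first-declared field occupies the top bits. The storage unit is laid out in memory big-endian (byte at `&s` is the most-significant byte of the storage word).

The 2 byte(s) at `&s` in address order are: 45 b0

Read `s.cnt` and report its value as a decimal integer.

[0]=0x45 [1]=0xb0 (big-endian) → word 0x45b0
slot [14+:2] = (word>>14) & 0x3 = 1
cnt [7+:7] = (word>>7) & 0x7f = 11  ←
err [5+:2] = (word>>5) & 0x3 = 1
mode [2+:3] = (word>>2) & 0x7 = 4
id [0+:2] = (word>>0) & 0x3 = 0
cnt signed 7b, MSB=0: value = 11

11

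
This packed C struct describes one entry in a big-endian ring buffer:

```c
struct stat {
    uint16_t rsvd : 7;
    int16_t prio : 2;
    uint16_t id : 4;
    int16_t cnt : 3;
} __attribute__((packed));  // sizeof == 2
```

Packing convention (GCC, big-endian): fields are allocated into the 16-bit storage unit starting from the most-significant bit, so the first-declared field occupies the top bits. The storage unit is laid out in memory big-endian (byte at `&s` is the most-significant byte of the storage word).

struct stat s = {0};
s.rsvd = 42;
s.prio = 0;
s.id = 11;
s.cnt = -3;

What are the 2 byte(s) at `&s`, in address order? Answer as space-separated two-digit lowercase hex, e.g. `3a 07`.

[9+:7] rsvd=42 & 0x7f = 0x2a; word=0x5400
[7+:2] prio=0 & 0x3 = 0x0; word=0x5400
[3+:4] id=11 & 0xf = 0xb; word=0x5458
[0+:3] cnt=-3 & 0x7 = 0x5; word=0x545d
word = 0x545d → big-endian bytes:
  [0]=0x54  [1]=0x5d

54 5d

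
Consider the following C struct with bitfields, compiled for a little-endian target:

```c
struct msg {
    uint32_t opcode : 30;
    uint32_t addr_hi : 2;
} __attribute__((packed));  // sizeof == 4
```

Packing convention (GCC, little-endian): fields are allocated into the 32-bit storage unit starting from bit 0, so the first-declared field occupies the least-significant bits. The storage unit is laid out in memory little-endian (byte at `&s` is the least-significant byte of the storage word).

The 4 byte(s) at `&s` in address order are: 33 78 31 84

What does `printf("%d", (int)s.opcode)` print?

70350899

[0]=0x33 [1]=0x78 [2]=0x31 [3]=0x84 (little-endian) → word 0x84317833
opcode:30 @ bit 0 → (0x84317833>>0)&0x3fffffff = 0x4317833  ←
addr_hi:2 @ bit 30 → (0x84317833>>30)&0x3 = 0x2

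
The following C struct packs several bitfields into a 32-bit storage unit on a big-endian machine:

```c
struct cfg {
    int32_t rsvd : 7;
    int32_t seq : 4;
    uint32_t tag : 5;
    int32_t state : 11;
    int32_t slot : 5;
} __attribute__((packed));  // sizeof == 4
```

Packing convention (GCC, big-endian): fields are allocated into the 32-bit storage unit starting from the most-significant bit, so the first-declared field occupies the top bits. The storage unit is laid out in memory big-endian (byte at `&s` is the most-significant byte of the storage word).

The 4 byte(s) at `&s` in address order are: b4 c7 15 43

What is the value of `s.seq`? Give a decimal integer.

[0]=0xb4 [1]=0xc7 [2]=0x15 [3]=0x43 (big-endian) → word 0xb4c71543
rsvd:7 @ bit 25 → (0xb4c71543>>25)&0x7f = 0x5a
seq:4 @ bit 21 → (0xb4c71543>>21)&0xf = 0x6  ←
tag:5 @ bit 16 → (0xb4c71543>>16)&0x1f = 0x7
state:11 @ bit 5 → (0xb4c71543>>5)&0x7ff = 0xaa
slot:5 @ bit 0 → (0xb4c71543>>0)&0x1f = 0x3
seq signed 4b, MSB=0: value = 6

6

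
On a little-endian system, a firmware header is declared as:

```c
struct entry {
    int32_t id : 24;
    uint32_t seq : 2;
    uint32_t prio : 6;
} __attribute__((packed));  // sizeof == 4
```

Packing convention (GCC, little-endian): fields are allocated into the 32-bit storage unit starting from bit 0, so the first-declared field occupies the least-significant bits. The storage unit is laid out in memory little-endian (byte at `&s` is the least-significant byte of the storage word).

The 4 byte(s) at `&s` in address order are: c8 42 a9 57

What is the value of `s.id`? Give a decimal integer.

-5684536

[0]=0xc8 [1]=0x42 [2]=0xa9 [3]=0x57 (little-endian) → word 0x57a942c8
id [0+:24] = (word>>0) & 0xffffff = 11092680  ←
seq [24+:2] = (word>>24) & 0x3 = 3
prio [26+:6] = (word>>26) & 0x3f = 21
id signed 24b, MSB=1: 11092680 - 16777216 = -5684536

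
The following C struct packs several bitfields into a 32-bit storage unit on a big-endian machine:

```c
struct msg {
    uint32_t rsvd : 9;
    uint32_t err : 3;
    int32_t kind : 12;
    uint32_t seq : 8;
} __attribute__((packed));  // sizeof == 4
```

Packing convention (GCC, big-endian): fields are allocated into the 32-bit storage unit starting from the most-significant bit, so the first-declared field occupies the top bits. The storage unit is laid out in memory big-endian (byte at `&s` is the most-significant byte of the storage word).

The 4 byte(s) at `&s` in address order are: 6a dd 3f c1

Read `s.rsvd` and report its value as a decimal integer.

213

[0]=0x6a [1]=0xdd [2]=0x3f [3]=0xc1 (big-endian) → word 0x6add3fc1
rsvd [23+:9] = (word>>23) & 0x1ff = 213  ←
err [20+:3] = (word>>20) & 0x7 = 5
kind [8+:12] = (word>>8) & 0xfff = 3391
seq [0+:8] = (word>>0) & 0xff = 193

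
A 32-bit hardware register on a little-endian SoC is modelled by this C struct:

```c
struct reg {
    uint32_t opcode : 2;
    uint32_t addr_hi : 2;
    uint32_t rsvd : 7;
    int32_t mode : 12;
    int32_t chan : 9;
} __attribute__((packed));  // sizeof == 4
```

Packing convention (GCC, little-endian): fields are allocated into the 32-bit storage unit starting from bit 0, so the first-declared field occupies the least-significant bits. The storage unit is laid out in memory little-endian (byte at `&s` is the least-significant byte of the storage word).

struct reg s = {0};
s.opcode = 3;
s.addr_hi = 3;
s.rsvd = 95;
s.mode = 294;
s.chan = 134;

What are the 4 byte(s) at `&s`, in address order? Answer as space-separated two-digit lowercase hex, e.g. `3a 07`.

ff 35 09 43

[0+:2] opcode=3 & 0x3 = 0x3; word=0x00000003
[2+:2] addr_hi=3 & 0x3 = 0x3; word=0x0000000f
[4+:7] rsvd=95 & 0x7f = 0x5f; word=0x000005ff
[11+:12] mode=294 & 0xfff = 0x126; word=0x000935ff
[23+:9] chan=134 & 0x1ff = 0x86; word=0x430935ff
word = 0x430935ff → little-endian bytes:
  [0]=0xff  [1]=0x35  [2]=0x09  [3]=0x43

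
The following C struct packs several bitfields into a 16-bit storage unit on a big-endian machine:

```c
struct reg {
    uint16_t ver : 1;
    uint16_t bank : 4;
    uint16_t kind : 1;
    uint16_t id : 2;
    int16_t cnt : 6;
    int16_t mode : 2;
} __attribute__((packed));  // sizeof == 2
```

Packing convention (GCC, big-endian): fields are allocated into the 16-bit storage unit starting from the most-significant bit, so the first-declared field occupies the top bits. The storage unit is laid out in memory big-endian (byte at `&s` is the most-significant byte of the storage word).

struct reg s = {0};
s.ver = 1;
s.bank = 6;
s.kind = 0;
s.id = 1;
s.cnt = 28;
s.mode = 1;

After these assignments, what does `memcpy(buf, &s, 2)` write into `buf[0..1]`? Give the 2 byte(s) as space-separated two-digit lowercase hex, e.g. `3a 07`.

ver:1 = 1 → 0x1 << 15 → word 0x8000
bank:4 = 6 → 0x6 << 11 → word 0xb000
kind:1 = 0 → 0x0 << 10 → word 0xb000
id:2 = 1 → 0x1 << 8 → word 0xb100
cnt:6 = 28 → 0x1c << 2 → word 0xb170
mode:2 = 1 → 0x1 << 0 → word 0xb171
word = 0xb171 → big-endian bytes:
  [0]=0xb1  [1]=0x71

b1 71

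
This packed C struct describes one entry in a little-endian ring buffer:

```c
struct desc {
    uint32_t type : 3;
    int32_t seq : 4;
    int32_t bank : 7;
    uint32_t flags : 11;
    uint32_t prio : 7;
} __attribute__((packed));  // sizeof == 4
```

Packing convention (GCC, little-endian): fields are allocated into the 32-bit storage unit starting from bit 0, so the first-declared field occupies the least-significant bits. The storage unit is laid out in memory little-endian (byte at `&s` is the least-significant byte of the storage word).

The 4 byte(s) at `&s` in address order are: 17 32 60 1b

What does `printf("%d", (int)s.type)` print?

7

[0]=0x17 [1]=0x32 [2]=0x60 [3]=0x1b (little-endian) → word 0x1b603217
type [0+:3] = (word>>0) & 0x7 = 7  ←
seq [3+:4] = (word>>3) & 0xf = 2
bank [7+:7] = (word>>7) & 0x7f = 100
flags [14+:11] = (word>>14) & 0x7ff = 1408
prio [25+:7] = (word>>25) & 0x7f = 13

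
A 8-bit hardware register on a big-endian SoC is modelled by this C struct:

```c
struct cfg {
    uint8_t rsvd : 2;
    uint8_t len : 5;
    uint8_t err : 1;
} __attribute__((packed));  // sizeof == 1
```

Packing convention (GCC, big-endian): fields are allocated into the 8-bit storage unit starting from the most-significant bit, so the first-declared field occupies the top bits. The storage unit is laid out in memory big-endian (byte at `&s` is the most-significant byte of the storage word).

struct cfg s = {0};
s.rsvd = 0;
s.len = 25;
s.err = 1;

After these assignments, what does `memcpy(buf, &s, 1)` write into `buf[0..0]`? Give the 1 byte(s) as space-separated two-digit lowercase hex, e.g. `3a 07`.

33

rsvd:2 = 0 → 0x0 << 6 → word 0x00
len:5 = 25 → 0x19 << 1 → word 0x32
err:1 = 1 → 0x1 << 0 → word 0x33
word = 0x33 → big-endian bytes:
  [0]=0x33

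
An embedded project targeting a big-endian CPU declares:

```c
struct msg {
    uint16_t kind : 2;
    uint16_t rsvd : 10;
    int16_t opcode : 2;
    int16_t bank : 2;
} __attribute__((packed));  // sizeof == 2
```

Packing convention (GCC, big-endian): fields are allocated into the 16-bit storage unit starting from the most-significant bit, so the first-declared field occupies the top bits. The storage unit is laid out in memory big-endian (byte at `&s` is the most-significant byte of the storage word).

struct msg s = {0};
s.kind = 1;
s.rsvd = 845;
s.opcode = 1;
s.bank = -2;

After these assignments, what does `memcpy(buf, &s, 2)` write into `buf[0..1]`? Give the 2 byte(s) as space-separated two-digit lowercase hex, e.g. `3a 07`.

[14+:2] kind=1 & 0x3 = 0x1; word=0x4000
[4+:10] rsvd=845 & 0x3ff = 0x34d; word=0x74d0
[2+:2] opcode=1 & 0x3 = 0x1; word=0x74d4
[0+:2] bank=-2 & 0x3 = 0x2; word=0x74d6
word = 0x74d6 → big-endian bytes:
  [0]=0x74  [1]=0xd6

74 d6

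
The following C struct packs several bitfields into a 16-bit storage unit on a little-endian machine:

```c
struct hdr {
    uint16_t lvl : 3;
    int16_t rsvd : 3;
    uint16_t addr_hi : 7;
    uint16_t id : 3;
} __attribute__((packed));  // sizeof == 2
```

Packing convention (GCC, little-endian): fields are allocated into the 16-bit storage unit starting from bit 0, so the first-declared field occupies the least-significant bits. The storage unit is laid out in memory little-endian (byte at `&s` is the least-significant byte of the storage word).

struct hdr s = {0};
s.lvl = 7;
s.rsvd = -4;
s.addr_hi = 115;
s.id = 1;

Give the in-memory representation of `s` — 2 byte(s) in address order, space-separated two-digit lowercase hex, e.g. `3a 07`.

e7 3c

lvl:3 = 7 → 0x7 << 0 → word 0x0007
rsvd:3 = -4 → 0x4 << 3 → word 0x0027
addr_hi:7 = 115 → 0x73 << 6 → word 0x1ce7
id:3 = 1 → 0x1 << 13 → word 0x3ce7
word = 0x3ce7 → little-endian bytes:
  [0]=0xe7  [1]=0x3c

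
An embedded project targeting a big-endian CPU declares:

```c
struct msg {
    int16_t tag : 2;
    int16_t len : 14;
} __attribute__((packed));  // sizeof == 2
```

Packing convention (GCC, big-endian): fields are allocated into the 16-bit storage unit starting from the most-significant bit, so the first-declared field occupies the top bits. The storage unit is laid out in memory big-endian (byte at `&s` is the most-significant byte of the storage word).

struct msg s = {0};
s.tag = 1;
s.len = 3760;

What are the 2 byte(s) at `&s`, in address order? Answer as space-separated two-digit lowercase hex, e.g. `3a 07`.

4e b0

tag (2b) val=1 bits=0x1 at bit 14: 0x4000
len (14b) val=3760 bits=0xeb0 at bit 0: 0x4eb0
word = 0x4eb0 → big-endian bytes:
  [0]=0x4e  [1]=0xb0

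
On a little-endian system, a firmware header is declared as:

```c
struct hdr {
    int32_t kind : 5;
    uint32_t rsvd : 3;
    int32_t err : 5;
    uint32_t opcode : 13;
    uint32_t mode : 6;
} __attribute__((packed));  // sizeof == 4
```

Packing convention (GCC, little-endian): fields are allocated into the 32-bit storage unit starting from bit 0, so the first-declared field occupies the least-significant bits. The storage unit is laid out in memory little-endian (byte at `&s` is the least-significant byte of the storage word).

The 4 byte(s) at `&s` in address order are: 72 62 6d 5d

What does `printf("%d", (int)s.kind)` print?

-14

[0]=0x72 [1]=0x62 [2]=0x6d [3]=0x5d (little-endian) → word 0x5d6d6272
kind [0+:5] = (word>>0) & 0x1f = 18  ←
rsvd [5+:3] = (word>>5) & 0x7 = 3
err [8+:5] = (word>>8) & 0x1f = 2
opcode [13+:13] = (word>>13) & 0x1fff = 2923
mode [26+:6] = (word>>26) & 0x3f = 23
kind signed 5b, MSB=1: 18 - 32 = -14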